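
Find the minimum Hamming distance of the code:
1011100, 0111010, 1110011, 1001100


Comparing all pairs, minimum distance: 1
Can detect 0 errors, correct 0 errors

1


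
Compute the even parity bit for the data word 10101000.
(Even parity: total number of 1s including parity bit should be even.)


Number of 1s in data: 3
Parity bit: 1

1


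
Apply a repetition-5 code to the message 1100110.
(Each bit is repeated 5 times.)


Each bit -> 5 copies

11111111110000000000111111111100000


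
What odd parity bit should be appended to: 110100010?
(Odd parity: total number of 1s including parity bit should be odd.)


Number of 1s in data: 4
Parity bit: 1

1


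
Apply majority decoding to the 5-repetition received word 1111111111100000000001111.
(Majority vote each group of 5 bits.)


Groups: 11111, 11111, 10000, 00000, 01111
Majority votes: 11001

11001


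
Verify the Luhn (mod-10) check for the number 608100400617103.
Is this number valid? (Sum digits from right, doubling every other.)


Luhn sum = 33
33 mod 10 = 3

Invalid (Luhn sum mod 10 = 3)


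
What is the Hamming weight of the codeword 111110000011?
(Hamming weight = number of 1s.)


Counting 1s in 111110000011

7


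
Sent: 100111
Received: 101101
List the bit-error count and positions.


XOR: 001010

2 error(s) at position(s): 2, 4


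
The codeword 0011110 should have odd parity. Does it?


Number of 1s: 4

No, parity error (4 ones)


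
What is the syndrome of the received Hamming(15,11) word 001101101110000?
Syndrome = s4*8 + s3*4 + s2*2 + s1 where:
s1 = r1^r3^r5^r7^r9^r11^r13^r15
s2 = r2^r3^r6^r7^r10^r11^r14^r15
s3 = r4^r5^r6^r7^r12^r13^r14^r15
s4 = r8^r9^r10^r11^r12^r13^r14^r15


s1=0, s2=1, s3=1, s4=1

Syndrome = 14 (error at position 14)


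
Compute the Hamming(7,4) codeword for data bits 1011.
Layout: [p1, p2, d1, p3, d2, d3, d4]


Parity bits: p1=0, p2=1, p3=0

0110011


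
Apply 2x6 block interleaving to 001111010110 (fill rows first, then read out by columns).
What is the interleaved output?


Matrix:
  001111
  010110
Read columns: 000110111110

000110111110


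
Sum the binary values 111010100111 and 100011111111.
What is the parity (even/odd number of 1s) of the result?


111010100111 = 3751
100011111111 = 2303
Sum = 6054 = 1011110100110
1s count = 8

even parity (8 ones in 1011110100110)


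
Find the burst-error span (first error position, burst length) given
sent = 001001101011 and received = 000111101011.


XOR: 001110000000

Burst at position 2, length 3


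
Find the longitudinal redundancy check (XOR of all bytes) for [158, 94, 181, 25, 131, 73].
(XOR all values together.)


XOR chain: 158 ^ 94 ^ 181 ^ 25 ^ 131 ^ 73 = 166

166


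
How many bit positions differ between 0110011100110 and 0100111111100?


XOR: 0010100011010
Count of 1s: 5

5


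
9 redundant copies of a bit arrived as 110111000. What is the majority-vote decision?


Ones: 5 out of 9
Threshold: 5

1 (5/9 voted 1)


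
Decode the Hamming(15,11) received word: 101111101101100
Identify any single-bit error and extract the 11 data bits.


Syndrome = 0: no error detected

Data: 11111101100 (no errors)


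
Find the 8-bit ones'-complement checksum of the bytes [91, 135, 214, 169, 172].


Sum = 781 mod 256 = 13
Complement = 242

242


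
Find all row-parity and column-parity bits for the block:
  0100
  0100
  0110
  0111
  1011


Row parities: 11011
Column parities: 1010

Row P: 11011, Col P: 1010, Corner: 0


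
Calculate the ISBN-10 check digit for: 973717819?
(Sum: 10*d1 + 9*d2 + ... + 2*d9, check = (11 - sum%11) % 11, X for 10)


Weighted sum: 320
320 mod 11 = 1

Check digit: X


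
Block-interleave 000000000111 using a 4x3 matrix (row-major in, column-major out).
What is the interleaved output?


Matrix:
  000
  000
  000
  111
Read columns: 000100010001

000100010001


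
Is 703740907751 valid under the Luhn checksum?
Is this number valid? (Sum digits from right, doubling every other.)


Luhn sum = 49
49 mod 10 = 9

Invalid (Luhn sum mod 10 = 9)


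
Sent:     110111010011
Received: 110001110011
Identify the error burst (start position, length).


XOR: 000110100000

Burst at position 3, length 4


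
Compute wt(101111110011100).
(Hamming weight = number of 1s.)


Counting 1s in 101111110011100

10


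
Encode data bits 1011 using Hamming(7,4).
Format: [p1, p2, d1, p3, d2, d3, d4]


Parity bits: p1=0, p2=1, p3=0

0110011


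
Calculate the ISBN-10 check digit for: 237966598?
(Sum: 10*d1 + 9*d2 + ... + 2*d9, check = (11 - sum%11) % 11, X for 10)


Weighted sum: 295
295 mod 11 = 9

Check digit: 2


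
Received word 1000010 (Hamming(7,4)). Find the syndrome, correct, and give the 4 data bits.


Syndrome = 7: error at position 7

Data: 0011 (corrected bit 7)


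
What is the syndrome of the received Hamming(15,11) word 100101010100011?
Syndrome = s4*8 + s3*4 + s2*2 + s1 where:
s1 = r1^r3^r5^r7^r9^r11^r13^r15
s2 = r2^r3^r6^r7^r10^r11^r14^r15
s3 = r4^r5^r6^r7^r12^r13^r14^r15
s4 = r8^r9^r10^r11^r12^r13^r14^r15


s1=0, s2=0, s3=0, s4=0

Syndrome = 0 (no error)


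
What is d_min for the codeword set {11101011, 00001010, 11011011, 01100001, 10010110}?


Comparing all pairs, minimum distance: 2
Can detect 1 errors, correct 0 errors

2


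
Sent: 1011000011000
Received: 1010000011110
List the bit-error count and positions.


XOR: 0001000000110

3 error(s) at position(s): 3, 10, 11


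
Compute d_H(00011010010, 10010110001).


XOR: 10001100011
Count of 1s: 5

5


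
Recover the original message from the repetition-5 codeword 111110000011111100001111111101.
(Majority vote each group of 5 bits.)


Groups: 11111, 00000, 11111, 10000, 11111, 11101
Majority votes: 101011

101011


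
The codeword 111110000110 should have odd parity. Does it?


Number of 1s: 7

Yes, parity is correct (7 ones)


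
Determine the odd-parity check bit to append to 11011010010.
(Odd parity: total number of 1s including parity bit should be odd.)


Number of 1s in data: 6
Parity bit: 1

1


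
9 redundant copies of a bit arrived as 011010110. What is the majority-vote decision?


Ones: 5 out of 9
Threshold: 5

1 (5/9 voted 1)


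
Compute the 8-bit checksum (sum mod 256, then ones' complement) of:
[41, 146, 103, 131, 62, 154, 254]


Sum = 891 mod 256 = 123
Complement = 132

132


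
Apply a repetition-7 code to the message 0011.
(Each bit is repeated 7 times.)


Each bit -> 7 copies

0000000000000011111111111111


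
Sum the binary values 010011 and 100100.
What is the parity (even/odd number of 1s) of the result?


010011 = 19
100100 = 36
Sum = 55 = 110111
1s count = 5

odd parity (5 ones in 110111)


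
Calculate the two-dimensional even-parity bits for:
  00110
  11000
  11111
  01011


Row parities: 0011
Column parities: 01010

Row P: 0011, Col P: 01010, Corner: 0


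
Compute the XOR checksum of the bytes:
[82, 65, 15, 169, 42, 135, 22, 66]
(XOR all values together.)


XOR chain: 82 ^ 65 ^ 15 ^ 169 ^ 42 ^ 135 ^ 22 ^ 66 = 76

76


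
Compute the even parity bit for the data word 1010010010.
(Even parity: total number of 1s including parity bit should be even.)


Number of 1s in data: 4
Parity bit: 0

0


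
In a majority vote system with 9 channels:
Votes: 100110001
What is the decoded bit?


Ones: 4 out of 9
Threshold: 5

0 (4/9 voted 1)


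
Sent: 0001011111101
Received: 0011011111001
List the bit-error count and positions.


XOR: 0010000000100

2 error(s) at position(s): 2, 10


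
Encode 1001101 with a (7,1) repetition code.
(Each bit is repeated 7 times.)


Each bit -> 7 copies

1111111000000000000001111111111111100000001111111


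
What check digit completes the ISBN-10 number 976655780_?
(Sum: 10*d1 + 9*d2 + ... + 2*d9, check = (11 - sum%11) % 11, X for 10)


Weighted sum: 350
350 mod 11 = 9

Check digit: 2


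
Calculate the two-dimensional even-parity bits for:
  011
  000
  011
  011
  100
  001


Row parities: 000011
Column parities: 110

Row P: 000011, Col P: 110, Corner: 0


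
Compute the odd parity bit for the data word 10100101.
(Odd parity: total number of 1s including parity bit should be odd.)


Number of 1s in data: 4
Parity bit: 1

1


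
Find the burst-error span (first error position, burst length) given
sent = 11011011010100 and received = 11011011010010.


XOR: 00000000000110

Burst at position 11, length 2


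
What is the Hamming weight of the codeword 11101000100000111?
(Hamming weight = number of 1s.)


Counting 1s in 11101000100000111

8


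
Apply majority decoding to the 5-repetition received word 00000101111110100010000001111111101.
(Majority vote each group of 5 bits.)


Groups: 00000, 10111, 11101, 00010, 00000, 11111, 11101
Majority votes: 0110011

0110011


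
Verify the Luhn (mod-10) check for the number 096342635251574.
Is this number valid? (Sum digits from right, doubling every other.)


Luhn sum = 71
71 mod 10 = 1

Invalid (Luhn sum mod 10 = 1)


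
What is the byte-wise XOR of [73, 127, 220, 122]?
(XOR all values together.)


XOR chain: 73 ^ 127 ^ 220 ^ 122 = 144

144


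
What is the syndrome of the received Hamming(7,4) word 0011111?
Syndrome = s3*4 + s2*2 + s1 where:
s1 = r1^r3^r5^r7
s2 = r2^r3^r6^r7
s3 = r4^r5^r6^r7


s1=1, s2=1, s3=0

Syndrome = 3 (error at position 3)


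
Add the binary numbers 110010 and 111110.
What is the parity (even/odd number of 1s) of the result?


110010 = 50
111110 = 62
Sum = 112 = 1110000
1s count = 3

odd parity (3 ones in 1110000)


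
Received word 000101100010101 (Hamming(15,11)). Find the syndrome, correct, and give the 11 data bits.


Syndrome = 12: error at position 12

Data: 00110011101 (corrected bit 12)


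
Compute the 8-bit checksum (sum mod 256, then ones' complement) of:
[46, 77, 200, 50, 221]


Sum = 594 mod 256 = 82
Complement = 173

173


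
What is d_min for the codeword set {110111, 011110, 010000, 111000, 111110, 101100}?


Comparing all pairs, minimum distance: 1
Can detect 0 errors, correct 0 errors

1


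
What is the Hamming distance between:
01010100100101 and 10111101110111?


XOR: 11101001010010
Count of 1s: 7

7


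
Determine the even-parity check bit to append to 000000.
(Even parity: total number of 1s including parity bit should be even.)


Number of 1s in data: 0
Parity bit: 0

0


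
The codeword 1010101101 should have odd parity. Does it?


Number of 1s: 6

No, parity error (6 ones)


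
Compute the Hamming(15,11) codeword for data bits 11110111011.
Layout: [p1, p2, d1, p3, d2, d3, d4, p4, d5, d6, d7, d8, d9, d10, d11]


Parity bits: p1=1, p2=1, p3=0, p4=1

111011110111011


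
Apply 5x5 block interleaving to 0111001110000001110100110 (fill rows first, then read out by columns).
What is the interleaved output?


Matrix:
  01110
  01110
  00000
  11101
  00110
Read columns: 0001011010110111100100010

0001011010110111100100010


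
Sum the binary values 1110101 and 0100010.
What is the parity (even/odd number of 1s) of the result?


1110101 = 117
0100010 = 34
Sum = 151 = 10010111
1s count = 5

odd parity (5 ones in 10010111)


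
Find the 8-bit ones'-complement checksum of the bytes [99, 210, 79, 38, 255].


Sum = 681 mod 256 = 169
Complement = 86

86


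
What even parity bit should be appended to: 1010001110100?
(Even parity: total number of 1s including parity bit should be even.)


Number of 1s in data: 6
Parity bit: 0

0


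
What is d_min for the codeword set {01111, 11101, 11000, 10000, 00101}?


Comparing all pairs, minimum distance: 1
Can detect 0 errors, correct 0 errors

1


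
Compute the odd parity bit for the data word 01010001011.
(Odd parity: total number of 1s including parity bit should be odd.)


Number of 1s in data: 5
Parity bit: 0

0


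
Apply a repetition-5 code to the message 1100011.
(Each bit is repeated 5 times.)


Each bit -> 5 copies

11111111110000000000000001111111111


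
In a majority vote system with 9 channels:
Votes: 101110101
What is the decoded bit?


Ones: 6 out of 9
Threshold: 5

1 (6/9 voted 1)


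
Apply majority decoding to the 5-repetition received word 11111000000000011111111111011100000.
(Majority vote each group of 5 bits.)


Groups: 11111, 00000, 00000, 11111, 11111, 10111, 00000
Majority votes: 1001110

1001110


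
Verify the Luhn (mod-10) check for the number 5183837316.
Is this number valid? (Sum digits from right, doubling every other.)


Luhn sum = 38
38 mod 10 = 8

Invalid (Luhn sum mod 10 = 8)


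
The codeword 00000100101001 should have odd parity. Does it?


Number of 1s: 4

No, parity error (4 ones)


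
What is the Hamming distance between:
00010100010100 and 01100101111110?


XOR: 01110001101010
Count of 1s: 7

7


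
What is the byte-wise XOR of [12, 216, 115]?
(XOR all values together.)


XOR chain: 12 ^ 216 ^ 115 = 167

167


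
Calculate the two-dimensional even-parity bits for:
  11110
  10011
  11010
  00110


Row parities: 0110
Column parities: 10001

Row P: 0110, Col P: 10001, Corner: 0


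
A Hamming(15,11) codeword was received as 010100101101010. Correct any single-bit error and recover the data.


Syndrome = 0: no error detected

Data: 00011101010 (no errors)


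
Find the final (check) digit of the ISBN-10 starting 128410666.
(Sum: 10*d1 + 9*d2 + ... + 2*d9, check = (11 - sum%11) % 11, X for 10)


Weighted sum: 180
180 mod 11 = 4

Check digit: 7


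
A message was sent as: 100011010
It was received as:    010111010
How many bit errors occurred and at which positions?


XOR: 110100000

3 error(s) at position(s): 0, 1, 3


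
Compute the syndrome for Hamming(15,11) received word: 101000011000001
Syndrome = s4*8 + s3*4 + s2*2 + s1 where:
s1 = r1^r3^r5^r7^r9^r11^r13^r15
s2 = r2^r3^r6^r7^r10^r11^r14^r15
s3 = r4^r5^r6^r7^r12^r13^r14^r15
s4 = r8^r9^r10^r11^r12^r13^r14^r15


s1=0, s2=0, s3=1, s4=1

Syndrome = 12 (error at position 12)


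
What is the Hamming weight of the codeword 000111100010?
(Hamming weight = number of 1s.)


Counting 1s in 000111100010

5


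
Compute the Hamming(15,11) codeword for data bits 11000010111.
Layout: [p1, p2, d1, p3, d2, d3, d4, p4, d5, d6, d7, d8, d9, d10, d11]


Parity bits: p1=1, p2=0, p3=0, p4=0

101010000010111


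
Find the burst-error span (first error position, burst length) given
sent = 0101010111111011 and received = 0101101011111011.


XOR: 0000111100000000

Burst at position 4, length 4


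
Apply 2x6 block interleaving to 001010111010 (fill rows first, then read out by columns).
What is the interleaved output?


Matrix:
  001010
  111010
Read columns: 010111001100

010111001100


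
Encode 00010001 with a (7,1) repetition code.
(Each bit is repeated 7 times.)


Each bit -> 7 copies

00000000000000000000011111110000000000000000000001111111


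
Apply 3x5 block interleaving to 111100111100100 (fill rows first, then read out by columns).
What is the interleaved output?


Matrix:
  11110
  01111
  00100
Read columns: 100110111110010

100110111110010


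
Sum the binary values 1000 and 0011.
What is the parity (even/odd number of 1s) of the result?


1000 = 8
0011 = 3
Sum = 11 = 1011
1s count = 3

odd parity (3 ones in 1011)


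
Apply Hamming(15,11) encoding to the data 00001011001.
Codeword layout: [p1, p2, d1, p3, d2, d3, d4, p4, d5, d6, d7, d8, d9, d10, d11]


Parity bits: p1=1, p2=0, p3=0, p4=0

100000001011001


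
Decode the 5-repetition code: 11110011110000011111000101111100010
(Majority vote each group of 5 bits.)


Groups: 11110, 01111, 00000, 11111, 00010, 11111, 00010
Majority votes: 1101010

1101010


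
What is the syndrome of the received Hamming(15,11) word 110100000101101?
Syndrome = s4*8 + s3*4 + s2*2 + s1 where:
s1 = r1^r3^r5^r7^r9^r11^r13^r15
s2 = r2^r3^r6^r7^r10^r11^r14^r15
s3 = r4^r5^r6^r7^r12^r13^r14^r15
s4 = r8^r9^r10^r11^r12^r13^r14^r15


s1=1, s2=1, s3=0, s4=0

Syndrome = 3 (error at position 3)


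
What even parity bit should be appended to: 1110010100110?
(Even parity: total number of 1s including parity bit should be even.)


Number of 1s in data: 7
Parity bit: 1

1


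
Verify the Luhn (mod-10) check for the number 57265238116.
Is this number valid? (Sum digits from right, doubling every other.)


Luhn sum = 43
43 mod 10 = 3

Invalid (Luhn sum mod 10 = 3)


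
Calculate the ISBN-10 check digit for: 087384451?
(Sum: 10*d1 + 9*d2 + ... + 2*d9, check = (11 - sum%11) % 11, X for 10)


Weighted sum: 250
250 mod 11 = 8

Check digit: 3


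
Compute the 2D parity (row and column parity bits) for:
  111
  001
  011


Row parities: 110
Column parities: 101

Row P: 110, Col P: 101, Corner: 0


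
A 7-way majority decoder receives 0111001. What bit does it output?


Ones: 4 out of 7
Threshold: 4

1 (4/7 voted 1)


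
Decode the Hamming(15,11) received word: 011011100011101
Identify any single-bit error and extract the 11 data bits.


Syndrome = 0: no error detected

Data: 11110011101 (no errors)


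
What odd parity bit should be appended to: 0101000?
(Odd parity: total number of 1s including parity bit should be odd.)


Number of 1s in data: 2
Parity bit: 1

1


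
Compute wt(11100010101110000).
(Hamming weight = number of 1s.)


Counting 1s in 11100010101110000

8


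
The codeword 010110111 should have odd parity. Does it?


Number of 1s: 6

No, parity error (6 ones)


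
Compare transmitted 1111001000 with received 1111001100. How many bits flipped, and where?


XOR: 0000000100

1 error(s) at position(s): 7


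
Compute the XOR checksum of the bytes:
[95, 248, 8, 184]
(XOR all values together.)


XOR chain: 95 ^ 248 ^ 8 ^ 184 = 23

23


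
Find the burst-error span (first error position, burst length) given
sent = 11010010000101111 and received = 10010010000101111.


XOR: 01000000000000000

Burst at position 1, length 1


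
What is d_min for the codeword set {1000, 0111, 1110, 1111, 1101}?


Comparing all pairs, minimum distance: 1
Can detect 0 errors, correct 0 errors

1


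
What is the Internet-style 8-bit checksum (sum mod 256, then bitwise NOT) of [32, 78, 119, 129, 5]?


Sum = 363 mod 256 = 107
Complement = 148

148


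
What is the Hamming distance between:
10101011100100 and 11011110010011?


XOR: 01110101110111
Count of 1s: 10

10


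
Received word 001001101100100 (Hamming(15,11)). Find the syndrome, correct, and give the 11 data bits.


Syndrome = 12: error at position 12

Data: 10111101100 (corrected bit 12)


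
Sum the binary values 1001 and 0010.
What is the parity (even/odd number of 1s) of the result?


1001 = 9
0010 = 2
Sum = 11 = 1011
1s count = 3

odd parity (3 ones in 1011)


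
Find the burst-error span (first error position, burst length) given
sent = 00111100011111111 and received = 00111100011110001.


XOR: 00000000000001110

Burst at position 13, length 3


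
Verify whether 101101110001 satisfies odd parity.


Number of 1s: 7

Yes, parity is correct (7 ones)


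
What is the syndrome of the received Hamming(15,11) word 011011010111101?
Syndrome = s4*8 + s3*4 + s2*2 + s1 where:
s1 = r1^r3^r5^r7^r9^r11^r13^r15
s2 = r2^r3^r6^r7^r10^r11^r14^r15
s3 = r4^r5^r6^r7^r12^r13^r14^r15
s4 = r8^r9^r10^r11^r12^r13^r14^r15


s1=1, s2=0, s3=1, s4=0

Syndrome = 5 (error at position 5)


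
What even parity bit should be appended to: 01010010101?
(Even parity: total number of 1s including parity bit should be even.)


Number of 1s in data: 5
Parity bit: 1

1


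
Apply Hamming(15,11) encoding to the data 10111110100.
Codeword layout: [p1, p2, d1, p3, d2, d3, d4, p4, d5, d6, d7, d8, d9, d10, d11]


Parity bits: p1=1, p2=1, p3=1, p4=0

111101101110100


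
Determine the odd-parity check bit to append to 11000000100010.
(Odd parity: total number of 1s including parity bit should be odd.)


Number of 1s in data: 4
Parity bit: 1

1


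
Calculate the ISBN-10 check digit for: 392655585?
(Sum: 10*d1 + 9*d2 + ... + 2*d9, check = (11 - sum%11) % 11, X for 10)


Weighted sum: 278
278 mod 11 = 3

Check digit: 8


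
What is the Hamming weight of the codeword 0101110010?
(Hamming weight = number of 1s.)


Counting 1s in 0101110010

5


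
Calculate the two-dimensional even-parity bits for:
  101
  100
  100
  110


Row parities: 0110
Column parities: 011

Row P: 0110, Col P: 011, Corner: 0


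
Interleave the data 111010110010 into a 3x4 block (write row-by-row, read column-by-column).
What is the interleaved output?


Matrix:
  1110
  1011
  0010
Read columns: 110100111010

110100111010


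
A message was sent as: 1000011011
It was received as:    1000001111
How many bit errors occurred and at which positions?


XOR: 0000010100

2 error(s) at position(s): 5, 7


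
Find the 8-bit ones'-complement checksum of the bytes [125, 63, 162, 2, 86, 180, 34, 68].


Sum = 720 mod 256 = 208
Complement = 47

47


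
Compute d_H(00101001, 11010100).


XOR: 11111101
Count of 1s: 7

7


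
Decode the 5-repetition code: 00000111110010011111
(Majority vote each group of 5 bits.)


Groups: 00000, 11111, 00100, 11111
Majority votes: 0101

0101


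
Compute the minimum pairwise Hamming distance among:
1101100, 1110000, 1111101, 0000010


Comparing all pairs, minimum distance: 2
Can detect 1 errors, correct 0 errors

2


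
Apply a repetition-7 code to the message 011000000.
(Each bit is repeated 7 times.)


Each bit -> 7 copies

000000011111111111111000000000000000000000000000000000000000000


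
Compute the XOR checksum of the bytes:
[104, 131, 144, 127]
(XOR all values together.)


XOR chain: 104 ^ 131 ^ 144 ^ 127 = 4

4


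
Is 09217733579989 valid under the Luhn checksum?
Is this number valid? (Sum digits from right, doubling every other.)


Luhn sum = 77
77 mod 10 = 7

Invalid (Luhn sum mod 10 = 7)


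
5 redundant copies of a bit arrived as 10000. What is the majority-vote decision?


Ones: 1 out of 5
Threshold: 3

0 (1/5 voted 1)


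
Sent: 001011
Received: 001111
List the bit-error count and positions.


XOR: 000100

1 error(s) at position(s): 3


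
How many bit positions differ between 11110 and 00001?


XOR: 11111
Count of 1s: 5

5


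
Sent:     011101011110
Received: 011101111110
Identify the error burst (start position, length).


XOR: 000000100000

Burst at position 6, length 1


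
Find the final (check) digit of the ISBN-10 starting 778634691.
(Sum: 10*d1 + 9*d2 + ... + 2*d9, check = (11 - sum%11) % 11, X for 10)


Weighted sum: 330
330 mod 11 = 0

Check digit: 0


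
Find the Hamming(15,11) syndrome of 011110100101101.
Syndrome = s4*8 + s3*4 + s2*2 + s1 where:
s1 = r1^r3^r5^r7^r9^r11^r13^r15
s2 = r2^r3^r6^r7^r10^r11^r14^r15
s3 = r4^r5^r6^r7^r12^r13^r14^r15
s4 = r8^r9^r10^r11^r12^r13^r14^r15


s1=1, s2=1, s3=0, s4=0

Syndrome = 3 (error at position 3)


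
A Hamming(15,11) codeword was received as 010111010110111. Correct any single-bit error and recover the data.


Syndrome = 0: no error detected

Data: 01100110111 (no errors)


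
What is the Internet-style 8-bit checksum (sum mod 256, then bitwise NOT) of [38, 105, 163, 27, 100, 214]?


Sum = 647 mod 256 = 135
Complement = 120

120


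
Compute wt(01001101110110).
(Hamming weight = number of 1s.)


Counting 1s in 01001101110110

8


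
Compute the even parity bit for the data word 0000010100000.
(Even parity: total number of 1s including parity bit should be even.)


Number of 1s in data: 2
Parity bit: 0

0


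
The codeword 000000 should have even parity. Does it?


Number of 1s: 0

Yes, parity is correct (0 ones)


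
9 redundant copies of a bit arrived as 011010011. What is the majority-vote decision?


Ones: 5 out of 9
Threshold: 5

1 (5/9 voted 1)


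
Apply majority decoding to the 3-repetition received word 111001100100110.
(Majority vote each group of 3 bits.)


Groups: 111, 001, 100, 100, 110
Majority votes: 10001

10001


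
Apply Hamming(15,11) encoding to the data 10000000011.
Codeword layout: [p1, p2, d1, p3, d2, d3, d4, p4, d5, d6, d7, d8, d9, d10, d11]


Parity bits: p1=0, p2=1, p3=0, p4=0

011000000000011


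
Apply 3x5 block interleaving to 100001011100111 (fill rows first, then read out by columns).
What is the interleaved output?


Matrix:
  10000
  10111
  00111
Read columns: 110000011011011

110000011011011


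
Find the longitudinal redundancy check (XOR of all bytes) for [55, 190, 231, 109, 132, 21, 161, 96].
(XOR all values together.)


XOR chain: 55 ^ 190 ^ 231 ^ 109 ^ 132 ^ 21 ^ 161 ^ 96 = 83

83


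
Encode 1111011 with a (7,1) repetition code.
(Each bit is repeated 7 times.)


Each bit -> 7 copies

1111111111111111111111111111000000011111111111111


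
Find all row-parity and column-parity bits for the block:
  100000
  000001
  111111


Row parities: 110
Column parities: 011110

Row P: 110, Col P: 011110, Corner: 0


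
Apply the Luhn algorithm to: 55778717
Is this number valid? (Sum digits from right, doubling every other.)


Luhn sum = 41
41 mod 10 = 1

Invalid (Luhn sum mod 10 = 1)


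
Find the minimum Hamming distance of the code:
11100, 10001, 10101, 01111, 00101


Comparing all pairs, minimum distance: 1
Can detect 0 errors, correct 0 errors

1


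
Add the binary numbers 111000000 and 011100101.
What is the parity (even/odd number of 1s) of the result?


111000000 = 448
011100101 = 229
Sum = 677 = 1010100101
1s count = 5

odd parity (5 ones in 1010100101)


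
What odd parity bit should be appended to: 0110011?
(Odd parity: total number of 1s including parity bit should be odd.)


Number of 1s in data: 4
Parity bit: 1

1


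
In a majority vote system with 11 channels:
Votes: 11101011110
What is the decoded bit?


Ones: 8 out of 11
Threshold: 6

1 (8/11 voted 1)


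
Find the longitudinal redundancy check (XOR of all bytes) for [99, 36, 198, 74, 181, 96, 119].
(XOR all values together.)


XOR chain: 99 ^ 36 ^ 198 ^ 74 ^ 181 ^ 96 ^ 119 = 105

105


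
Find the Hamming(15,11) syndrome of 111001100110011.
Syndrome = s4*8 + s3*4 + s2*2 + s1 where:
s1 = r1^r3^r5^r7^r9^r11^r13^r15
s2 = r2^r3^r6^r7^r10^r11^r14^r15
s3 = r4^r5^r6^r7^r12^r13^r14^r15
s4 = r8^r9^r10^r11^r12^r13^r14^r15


s1=1, s2=0, s3=0, s4=0

Syndrome = 1 (error at position 1)


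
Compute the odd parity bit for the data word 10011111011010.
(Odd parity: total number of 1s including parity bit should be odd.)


Number of 1s in data: 9
Parity bit: 0

0


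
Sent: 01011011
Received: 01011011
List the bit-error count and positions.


XOR: 00000000

0 errors (received matches sent)


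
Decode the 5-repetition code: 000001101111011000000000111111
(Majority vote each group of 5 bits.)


Groups: 00000, 11011, 11011, 00000, 00001, 11111
Majority votes: 011001

011001


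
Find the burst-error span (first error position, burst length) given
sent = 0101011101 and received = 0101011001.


XOR: 0000000100

Burst at position 7, length 1


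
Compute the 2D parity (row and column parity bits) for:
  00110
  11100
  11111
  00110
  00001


Row parities: 01101
Column parities: 00010

Row P: 01101, Col P: 00010, Corner: 1


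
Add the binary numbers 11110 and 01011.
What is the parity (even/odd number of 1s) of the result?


11110 = 30
01011 = 11
Sum = 41 = 101001
1s count = 3

odd parity (3 ones in 101001)


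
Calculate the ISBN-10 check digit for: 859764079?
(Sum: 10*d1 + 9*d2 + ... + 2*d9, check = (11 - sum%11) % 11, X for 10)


Weighted sum: 341
341 mod 11 = 0

Check digit: 0


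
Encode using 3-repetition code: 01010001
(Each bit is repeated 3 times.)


Each bit -> 3 copies

000111000111000000000111


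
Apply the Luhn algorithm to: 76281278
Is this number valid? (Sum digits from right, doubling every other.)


Luhn sum = 40
40 mod 10 = 0

Valid (Luhn sum mod 10 = 0)


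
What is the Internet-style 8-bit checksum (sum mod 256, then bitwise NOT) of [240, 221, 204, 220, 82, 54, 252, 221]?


Sum = 1494 mod 256 = 214
Complement = 41

41


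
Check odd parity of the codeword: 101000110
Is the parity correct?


Number of 1s: 4

No, parity error (4 ones)


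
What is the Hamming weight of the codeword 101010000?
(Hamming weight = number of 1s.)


Counting 1s in 101010000

3


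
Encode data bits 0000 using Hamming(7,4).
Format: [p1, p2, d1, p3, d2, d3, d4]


Parity bits: p1=0, p2=0, p3=0

0000000


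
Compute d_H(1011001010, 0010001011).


XOR: 1001000001
Count of 1s: 3

3


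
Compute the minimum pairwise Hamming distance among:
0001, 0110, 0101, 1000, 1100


Comparing all pairs, minimum distance: 1
Can detect 0 errors, correct 0 errors

1


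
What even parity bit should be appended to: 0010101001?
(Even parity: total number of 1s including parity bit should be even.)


Number of 1s in data: 4
Parity bit: 0

0


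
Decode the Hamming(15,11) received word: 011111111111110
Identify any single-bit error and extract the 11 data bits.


Syndrome = 14: error at position 14

Data: 11111111100 (corrected bit 14)


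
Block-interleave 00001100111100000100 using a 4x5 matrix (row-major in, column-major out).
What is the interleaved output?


Matrix:
  00001
  10011
  11000
  00100
Read columns: 01100010000101001100

01100010000101001100


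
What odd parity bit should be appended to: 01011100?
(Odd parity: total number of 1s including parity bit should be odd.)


Number of 1s in data: 4
Parity bit: 1

1


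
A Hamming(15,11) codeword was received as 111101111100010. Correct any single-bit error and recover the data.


Syndrome = 0: no error detected

Data: 10111100010 (no errors)


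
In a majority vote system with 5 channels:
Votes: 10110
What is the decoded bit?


Ones: 3 out of 5
Threshold: 3

1 (3/5 voted 1)


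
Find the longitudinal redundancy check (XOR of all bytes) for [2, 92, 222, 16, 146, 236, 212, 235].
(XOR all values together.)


XOR chain: 2 ^ 92 ^ 222 ^ 16 ^ 146 ^ 236 ^ 212 ^ 235 = 209

209


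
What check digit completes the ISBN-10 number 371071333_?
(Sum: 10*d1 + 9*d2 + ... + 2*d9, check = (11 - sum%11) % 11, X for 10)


Weighted sum: 175
175 mod 11 = 10

Check digit: 1


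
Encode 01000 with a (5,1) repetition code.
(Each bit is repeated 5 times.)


Each bit -> 5 copies

0000011111000000000000000


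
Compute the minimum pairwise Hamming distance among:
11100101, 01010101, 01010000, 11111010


Comparing all pairs, minimum distance: 2
Can detect 1 errors, correct 0 errors

2


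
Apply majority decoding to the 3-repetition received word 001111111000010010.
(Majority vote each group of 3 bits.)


Groups: 001, 111, 111, 000, 010, 010
Majority votes: 011000

011000


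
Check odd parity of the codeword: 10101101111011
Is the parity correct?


Number of 1s: 10

No, parity error (10 ones)


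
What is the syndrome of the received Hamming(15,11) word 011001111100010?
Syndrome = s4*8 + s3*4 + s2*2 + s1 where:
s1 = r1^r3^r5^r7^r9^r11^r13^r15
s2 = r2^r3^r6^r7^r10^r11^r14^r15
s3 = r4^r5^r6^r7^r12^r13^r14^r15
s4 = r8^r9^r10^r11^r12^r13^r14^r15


s1=1, s2=0, s3=1, s4=0

Syndrome = 5 (error at position 5)


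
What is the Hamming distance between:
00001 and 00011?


XOR: 00010
Count of 1s: 1

1


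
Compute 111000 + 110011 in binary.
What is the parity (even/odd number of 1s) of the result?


111000 = 56
110011 = 51
Sum = 107 = 1101011
1s count = 5

odd parity (5 ones in 1101011)


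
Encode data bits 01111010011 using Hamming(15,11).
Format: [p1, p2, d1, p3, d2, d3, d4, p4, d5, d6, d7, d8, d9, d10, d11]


Parity bits: p1=1, p2=1, p3=1, p4=0

110111101010011


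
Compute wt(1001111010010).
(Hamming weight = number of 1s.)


Counting 1s in 1001111010010

7


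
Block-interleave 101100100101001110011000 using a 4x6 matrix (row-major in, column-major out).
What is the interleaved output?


Matrix:
  101100
  100101
  001110
  011000
Read columns: 110000011011111000100100

110000011011111000100100


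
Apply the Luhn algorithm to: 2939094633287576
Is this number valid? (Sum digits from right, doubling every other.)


Luhn sum = 93
93 mod 10 = 3

Invalid (Luhn sum mod 10 = 3)


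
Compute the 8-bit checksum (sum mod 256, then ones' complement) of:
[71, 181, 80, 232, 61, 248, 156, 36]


Sum = 1065 mod 256 = 41
Complement = 214

214


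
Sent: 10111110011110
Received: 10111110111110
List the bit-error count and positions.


XOR: 00000000100000

1 error(s) at position(s): 8


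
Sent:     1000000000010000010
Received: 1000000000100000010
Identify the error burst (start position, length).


XOR: 0000000000110000000

Burst at position 10, length 2


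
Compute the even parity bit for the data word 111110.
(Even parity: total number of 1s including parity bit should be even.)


Number of 1s in data: 5
Parity bit: 1

1


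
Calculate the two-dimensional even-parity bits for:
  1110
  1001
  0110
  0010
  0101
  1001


Row parities: 100100
Column parities: 1111

Row P: 100100, Col P: 1111, Corner: 0


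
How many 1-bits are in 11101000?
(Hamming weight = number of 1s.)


Counting 1s in 11101000

4


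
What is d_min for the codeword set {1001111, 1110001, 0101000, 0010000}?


Comparing all pairs, minimum distance: 3
Can detect 2 errors, correct 1 errors

3


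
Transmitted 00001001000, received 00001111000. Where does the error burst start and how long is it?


XOR: 00000110000

Burst at position 5, length 2


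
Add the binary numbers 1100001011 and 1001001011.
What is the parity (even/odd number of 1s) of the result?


1100001011 = 779
1001001011 = 587
Sum = 1366 = 10101010110
1s count = 6

even parity (6 ones in 10101010110)


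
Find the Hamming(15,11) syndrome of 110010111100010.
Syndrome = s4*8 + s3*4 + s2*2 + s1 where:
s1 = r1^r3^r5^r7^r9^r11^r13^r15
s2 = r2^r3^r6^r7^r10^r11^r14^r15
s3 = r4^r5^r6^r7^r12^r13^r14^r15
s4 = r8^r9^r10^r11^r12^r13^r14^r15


s1=0, s2=0, s3=1, s4=0

Syndrome = 4 (error at position 4)


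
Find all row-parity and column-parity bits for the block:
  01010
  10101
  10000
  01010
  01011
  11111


Row parities: 011011
Column parities: 10001

Row P: 011011, Col P: 10001, Corner: 0


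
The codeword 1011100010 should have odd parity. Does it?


Number of 1s: 5

Yes, parity is correct (5 ones)


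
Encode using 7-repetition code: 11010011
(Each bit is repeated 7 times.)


Each bit -> 7 copies

11111111111111000000011111110000000000000011111111111111


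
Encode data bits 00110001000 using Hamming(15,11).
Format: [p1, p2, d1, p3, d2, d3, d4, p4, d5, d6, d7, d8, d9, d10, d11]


Parity bits: p1=1, p2=0, p3=1, p4=1

100101110001000


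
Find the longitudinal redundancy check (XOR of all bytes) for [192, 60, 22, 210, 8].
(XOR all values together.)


XOR chain: 192 ^ 60 ^ 22 ^ 210 ^ 8 = 48

48


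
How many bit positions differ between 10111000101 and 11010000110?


XOR: 01101000011
Count of 1s: 5

5


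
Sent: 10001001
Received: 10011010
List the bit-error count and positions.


XOR: 00010011

3 error(s) at position(s): 3, 6, 7


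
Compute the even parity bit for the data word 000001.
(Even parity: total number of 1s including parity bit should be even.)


Number of 1s in data: 1
Parity bit: 1

1


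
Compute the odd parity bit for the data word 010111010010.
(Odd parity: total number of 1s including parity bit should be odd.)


Number of 1s in data: 6
Parity bit: 1

1


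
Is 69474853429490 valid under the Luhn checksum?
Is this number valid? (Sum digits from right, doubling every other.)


Luhn sum = 79
79 mod 10 = 9

Invalid (Luhn sum mod 10 = 9)


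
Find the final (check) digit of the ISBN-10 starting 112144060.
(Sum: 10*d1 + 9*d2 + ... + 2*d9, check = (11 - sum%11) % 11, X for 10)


Weighted sum: 104
104 mod 11 = 5

Check digit: 6


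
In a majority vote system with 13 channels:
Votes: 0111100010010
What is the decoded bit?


Ones: 6 out of 13
Threshold: 7

0 (6/13 voted 1)


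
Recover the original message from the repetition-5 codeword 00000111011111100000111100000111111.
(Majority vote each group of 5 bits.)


Groups: 00000, 11101, 11111, 00000, 11110, 00001, 11111
Majority votes: 0110101

0110101


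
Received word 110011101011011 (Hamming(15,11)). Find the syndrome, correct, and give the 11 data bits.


Syndrome = 8: error at position 8

Data: 01111011011 (corrected bit 8)


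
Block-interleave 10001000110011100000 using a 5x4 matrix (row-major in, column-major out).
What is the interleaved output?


Matrix:
  1000
  1000
  1100
  1110
  0000
Read columns: 11110001100001000000

11110001100001000000


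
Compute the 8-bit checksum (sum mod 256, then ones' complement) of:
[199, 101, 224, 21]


Sum = 545 mod 256 = 33
Complement = 222

222


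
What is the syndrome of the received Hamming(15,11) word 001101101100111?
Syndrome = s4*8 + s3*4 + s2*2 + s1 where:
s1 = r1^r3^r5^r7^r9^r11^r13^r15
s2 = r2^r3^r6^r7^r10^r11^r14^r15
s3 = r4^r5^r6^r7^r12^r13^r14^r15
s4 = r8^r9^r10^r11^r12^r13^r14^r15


s1=1, s2=0, s3=0, s4=1

Syndrome = 9 (error at position 9)


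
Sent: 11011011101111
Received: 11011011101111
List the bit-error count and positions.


XOR: 00000000000000

0 errors (received matches sent)


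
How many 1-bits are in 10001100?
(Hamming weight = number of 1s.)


Counting 1s in 10001100

3


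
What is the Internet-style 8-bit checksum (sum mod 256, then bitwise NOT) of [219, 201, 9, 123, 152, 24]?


Sum = 728 mod 256 = 216
Complement = 39

39


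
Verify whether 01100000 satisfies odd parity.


Number of 1s: 2

No, parity error (2 ones)


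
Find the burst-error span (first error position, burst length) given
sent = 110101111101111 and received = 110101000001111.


XOR: 000000111100000

Burst at position 6, length 4


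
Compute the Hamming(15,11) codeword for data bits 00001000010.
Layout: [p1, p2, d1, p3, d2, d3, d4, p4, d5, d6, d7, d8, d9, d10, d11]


Parity bits: p1=1, p2=1, p3=1, p4=0

110100001000010


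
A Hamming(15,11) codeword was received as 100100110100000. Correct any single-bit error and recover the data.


Syndrome = 0: no error detected

Data: 00010100000 (no errors)


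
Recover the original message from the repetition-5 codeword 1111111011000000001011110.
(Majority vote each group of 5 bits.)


Groups: 11111, 11011, 00000, 00010, 11110
Majority votes: 11001

11001


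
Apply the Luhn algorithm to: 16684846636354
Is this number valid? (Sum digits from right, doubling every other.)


Luhn sum = 66
66 mod 10 = 6

Invalid (Luhn sum mod 10 = 6)


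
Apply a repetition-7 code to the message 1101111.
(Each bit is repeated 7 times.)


Each bit -> 7 copies

1111111111111100000001111111111111111111111111111


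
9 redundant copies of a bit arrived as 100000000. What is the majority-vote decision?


Ones: 1 out of 9
Threshold: 5

0 (1/9 voted 1)


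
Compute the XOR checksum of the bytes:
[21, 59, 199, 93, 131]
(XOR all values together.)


XOR chain: 21 ^ 59 ^ 199 ^ 93 ^ 131 = 55

55


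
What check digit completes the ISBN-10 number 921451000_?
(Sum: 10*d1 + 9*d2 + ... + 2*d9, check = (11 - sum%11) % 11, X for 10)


Weighted sum: 179
179 mod 11 = 3

Check digit: 8
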